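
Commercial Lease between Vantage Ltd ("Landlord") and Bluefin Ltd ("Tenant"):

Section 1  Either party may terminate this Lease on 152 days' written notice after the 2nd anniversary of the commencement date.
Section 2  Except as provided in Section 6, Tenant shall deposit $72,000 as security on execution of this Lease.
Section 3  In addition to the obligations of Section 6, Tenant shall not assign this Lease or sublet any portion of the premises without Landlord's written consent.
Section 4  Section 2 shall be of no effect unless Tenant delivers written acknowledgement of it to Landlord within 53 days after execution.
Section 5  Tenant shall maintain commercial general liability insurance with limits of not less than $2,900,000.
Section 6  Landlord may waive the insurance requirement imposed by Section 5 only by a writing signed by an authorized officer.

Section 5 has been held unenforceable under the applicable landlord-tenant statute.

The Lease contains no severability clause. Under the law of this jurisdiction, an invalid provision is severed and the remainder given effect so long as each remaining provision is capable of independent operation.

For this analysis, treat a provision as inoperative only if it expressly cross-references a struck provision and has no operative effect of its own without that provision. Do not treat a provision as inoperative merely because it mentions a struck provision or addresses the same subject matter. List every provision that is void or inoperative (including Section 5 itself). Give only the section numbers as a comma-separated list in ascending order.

Section 5 is struck. The only function of Section 6 is the waiver condition for Section 5, so it cannot stand once Section 5 is removed. Although Section 3 refers to Section 6, its operative terms do not depend on Section 6, so it remains in effect. Although Section 2 refers to Section 6, its operative terms do not depend on Section 6, so it remains in effect. Under the stated default rule, only provisions that cannot operate independently fall away; the rest are enforced. The provisions still in force are Section 1, Section 2, Section 3, and Section 4.

5, 6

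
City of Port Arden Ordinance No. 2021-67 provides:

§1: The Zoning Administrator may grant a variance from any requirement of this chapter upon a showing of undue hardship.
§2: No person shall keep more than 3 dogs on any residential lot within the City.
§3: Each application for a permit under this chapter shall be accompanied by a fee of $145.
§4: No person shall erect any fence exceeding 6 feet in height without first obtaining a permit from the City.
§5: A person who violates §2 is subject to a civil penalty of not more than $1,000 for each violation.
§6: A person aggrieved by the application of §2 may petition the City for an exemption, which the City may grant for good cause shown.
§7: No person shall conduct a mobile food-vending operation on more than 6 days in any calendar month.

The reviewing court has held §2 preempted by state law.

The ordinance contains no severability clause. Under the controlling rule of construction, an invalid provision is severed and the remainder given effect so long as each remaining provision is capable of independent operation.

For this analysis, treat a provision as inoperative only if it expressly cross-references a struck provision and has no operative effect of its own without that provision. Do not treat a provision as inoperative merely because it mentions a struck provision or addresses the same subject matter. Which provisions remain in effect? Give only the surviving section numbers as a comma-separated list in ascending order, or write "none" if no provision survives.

§2 is struck. §5 operates only by reference to §2, so it falls with §2. The only function of §6 is the exemption procedure for §2, so it cannot stand once §2 is removed. Under the stated default rule, only provisions that cannot operate independently fall away; the rest are enforced. The provisions still in force are §1, §3, §4, and §7.

1, 3, 4, 7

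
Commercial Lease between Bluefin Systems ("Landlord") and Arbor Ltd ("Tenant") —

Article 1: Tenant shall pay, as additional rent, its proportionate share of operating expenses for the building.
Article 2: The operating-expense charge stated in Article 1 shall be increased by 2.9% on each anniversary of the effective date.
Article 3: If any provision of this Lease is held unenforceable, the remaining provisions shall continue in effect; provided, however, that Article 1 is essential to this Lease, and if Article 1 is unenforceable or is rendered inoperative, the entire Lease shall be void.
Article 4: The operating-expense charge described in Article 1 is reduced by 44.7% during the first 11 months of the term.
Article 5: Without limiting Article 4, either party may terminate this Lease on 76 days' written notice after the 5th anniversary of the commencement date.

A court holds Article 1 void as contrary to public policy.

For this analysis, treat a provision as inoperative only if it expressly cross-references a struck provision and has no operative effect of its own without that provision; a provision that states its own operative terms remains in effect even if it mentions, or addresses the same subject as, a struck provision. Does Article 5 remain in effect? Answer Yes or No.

Article 1 is struck. The whole of Article 2 is the escalation of the operating-expense charge, defined by reference to Article 1, so Article 2 cannot stand once Article 1 is removed. Article 4 operates only by reference to Article 1, so it falls with Article 1. Article 3 makes Article 1 an essential term, and Article 1 is the provision held invalid; under Article 3, the entire Lease is therefore void. No provision of the Lease survives. Article 5 is among the inoperative provisions, so the answer is no.

No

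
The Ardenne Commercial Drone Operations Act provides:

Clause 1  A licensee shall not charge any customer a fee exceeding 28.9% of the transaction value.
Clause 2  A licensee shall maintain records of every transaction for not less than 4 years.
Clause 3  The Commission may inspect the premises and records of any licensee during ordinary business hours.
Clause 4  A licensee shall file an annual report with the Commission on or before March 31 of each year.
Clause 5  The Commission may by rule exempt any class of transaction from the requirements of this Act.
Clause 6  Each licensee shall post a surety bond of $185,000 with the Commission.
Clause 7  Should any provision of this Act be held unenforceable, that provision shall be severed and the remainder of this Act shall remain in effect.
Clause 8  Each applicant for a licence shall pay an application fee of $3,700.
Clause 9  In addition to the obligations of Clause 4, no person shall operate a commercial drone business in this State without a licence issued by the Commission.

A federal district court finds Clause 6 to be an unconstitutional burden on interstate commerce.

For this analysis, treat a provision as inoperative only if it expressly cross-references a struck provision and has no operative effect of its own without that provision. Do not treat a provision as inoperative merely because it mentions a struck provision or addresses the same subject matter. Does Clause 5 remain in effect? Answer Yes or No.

Yes

Clause 6 is struck. No other provision's operative terms depend on Clause 6. Under the severability clause in Clause 7, the remaining provisions continue in force. The provisions still in force are Clause 1, Clause 2, Clause 3, Clause 4, Clause 5, Clause 7, Clause 8, and Clause 9. Clause 5 is among the surviving provisions, so the answer is yes.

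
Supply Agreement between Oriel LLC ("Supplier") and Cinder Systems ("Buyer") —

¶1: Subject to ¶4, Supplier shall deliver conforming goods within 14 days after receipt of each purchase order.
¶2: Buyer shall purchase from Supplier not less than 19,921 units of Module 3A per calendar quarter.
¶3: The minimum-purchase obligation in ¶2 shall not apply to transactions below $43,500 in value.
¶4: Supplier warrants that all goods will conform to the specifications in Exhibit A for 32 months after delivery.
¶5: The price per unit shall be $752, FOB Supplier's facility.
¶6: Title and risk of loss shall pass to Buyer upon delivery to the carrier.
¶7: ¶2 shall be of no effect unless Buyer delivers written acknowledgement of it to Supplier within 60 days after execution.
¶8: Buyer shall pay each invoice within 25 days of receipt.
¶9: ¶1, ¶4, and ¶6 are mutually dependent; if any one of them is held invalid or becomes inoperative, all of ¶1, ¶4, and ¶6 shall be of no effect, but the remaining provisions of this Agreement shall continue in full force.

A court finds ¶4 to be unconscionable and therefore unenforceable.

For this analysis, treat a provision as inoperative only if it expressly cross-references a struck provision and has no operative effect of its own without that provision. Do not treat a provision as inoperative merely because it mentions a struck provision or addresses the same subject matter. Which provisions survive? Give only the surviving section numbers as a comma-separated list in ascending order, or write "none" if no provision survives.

¶4 is struck. Nothing else in the Agreement is defined by reference to ¶4. ¶9 declares ¶1, ¶4, and ¶6 mutually dependent; since one of them has fallen, all of them are of no effect. That brings down ¶1 and ¶6 as well. The remainder continues in force under ¶9. The provisions still in force are ¶2, ¶3, ¶5, ¶7, ¶8, and ¶9.

2, 3, 5, 7, 8, 9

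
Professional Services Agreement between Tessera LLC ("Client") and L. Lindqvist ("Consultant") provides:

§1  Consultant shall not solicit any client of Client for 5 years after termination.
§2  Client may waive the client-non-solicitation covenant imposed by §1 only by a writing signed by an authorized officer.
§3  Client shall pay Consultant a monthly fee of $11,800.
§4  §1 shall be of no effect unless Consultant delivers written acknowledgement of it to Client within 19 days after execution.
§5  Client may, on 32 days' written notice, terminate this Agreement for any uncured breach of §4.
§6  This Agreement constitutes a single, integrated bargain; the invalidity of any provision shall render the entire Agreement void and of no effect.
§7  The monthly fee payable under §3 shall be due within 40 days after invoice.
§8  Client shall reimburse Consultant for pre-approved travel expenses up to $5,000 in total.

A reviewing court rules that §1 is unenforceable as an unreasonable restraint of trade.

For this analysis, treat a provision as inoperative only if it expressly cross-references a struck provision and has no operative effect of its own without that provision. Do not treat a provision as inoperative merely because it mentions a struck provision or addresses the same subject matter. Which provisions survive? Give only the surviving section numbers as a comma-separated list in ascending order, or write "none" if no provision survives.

§1 is struck. §2 has no operative effect of its own apart from §1 and is therefore inoperative. §4 has no operative effect of its own apart from §1 and is therefore inoperative. §5 has no operative effect of its own apart from §4 and is therefore inoperative. §6 provides that the Agreement is not severable, so the invalidity of any one provision voids the entire Agreement. No provision of the Agreement survives.

none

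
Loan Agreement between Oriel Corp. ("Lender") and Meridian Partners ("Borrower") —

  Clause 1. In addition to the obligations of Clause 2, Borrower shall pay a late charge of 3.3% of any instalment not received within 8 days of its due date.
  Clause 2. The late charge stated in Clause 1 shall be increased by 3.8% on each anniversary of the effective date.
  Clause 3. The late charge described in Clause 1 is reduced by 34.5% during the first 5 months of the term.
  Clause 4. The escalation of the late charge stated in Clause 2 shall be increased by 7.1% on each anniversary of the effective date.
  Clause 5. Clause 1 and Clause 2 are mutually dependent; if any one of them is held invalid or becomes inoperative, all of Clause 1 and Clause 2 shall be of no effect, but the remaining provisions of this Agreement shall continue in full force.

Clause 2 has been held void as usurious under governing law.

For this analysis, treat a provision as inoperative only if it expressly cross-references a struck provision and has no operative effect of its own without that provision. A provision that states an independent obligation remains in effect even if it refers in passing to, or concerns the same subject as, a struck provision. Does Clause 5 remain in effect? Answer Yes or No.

Clause 2 is struck. Clause 4 does nothing except set the escalation of the escalation of the late charge by reference to Clause 2; with Clause 2 gone it has no independent effect and is inoperative. Clause 5 declares Clause 1 and Clause 2 mutually dependent; since one of them has fallen, all of them are of no effect. That brings down Clause 1 as well. Clause 3 in turn depends solely on a provision now struck and likewise falls. The remainder continues in force under Clause 5. Only Clause 5 remains in effect. Clause 5 is among the surviving provisions, so the answer is yes.

Yes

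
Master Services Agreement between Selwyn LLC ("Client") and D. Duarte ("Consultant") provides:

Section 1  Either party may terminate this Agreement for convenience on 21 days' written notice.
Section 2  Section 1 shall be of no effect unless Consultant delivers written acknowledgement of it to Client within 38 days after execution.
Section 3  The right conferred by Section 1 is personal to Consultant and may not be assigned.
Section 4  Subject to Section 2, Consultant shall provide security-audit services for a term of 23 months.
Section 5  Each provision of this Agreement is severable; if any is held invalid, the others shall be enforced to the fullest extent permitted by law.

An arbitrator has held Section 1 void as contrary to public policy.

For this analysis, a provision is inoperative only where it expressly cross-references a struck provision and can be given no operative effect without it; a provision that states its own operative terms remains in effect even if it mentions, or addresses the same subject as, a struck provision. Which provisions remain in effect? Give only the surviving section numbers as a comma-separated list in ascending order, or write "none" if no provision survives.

Section 1 is struck. Section 2 has no operative effect of its own apart from Section 1 and is therefore inoperative. Section 3 operates only by reference to Section 1, so it falls with Section 1. Although Section 4 refers to Section 2, its operative terms do not depend on Section 2, so it remains in effect. Under the severability clause in Section 5, the remaining provisions continue in force. The provisions still in force are Section 4 and Section 5.

4, 5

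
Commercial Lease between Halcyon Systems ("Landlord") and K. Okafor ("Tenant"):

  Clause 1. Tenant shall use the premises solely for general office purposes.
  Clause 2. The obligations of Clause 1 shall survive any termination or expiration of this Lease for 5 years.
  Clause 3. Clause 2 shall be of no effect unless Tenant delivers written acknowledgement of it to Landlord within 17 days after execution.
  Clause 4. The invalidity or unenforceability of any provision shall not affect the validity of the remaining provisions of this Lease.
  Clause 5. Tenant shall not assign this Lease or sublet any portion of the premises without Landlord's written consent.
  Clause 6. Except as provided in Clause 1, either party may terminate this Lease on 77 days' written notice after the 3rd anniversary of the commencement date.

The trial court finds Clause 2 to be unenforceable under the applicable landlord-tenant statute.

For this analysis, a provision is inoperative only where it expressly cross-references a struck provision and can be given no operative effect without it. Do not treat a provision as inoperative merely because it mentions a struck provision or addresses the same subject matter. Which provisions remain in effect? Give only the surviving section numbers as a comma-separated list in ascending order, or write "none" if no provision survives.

1, 4, 5, 6

Clause 2 is struck. Clause 3 merely fixes the acknowledgement condition for Clause 2; with Clause 2 gone it has nothing to operate on and falls away. Clause 4 is a severability clause and preserves every provision that can still be given independent effect. Clause 1, Clause 4, Clause 5, and Clause 6 remain in effect.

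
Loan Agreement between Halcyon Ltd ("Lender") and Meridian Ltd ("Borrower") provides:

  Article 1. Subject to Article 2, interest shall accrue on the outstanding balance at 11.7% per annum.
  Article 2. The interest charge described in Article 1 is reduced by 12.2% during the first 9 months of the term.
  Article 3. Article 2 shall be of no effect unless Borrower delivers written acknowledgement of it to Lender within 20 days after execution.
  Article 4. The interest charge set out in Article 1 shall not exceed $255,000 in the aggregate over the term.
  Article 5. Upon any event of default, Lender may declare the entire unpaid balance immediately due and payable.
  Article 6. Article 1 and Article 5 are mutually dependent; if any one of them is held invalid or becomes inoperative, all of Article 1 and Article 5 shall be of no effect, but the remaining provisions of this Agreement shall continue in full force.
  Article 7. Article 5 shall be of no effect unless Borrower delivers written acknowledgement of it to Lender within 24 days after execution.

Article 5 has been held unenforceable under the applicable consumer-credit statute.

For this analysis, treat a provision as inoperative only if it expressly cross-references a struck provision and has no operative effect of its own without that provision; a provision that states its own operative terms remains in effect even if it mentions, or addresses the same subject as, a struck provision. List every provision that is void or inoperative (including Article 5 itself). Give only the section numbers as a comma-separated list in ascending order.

Article 5 is struck. Article 7 operates only by reference to Article 5, so it falls with Article 5. Article 6 declares Article 1 and Article 5 mutually dependent; since one of them has fallen, all of them are of no effect. That brings down Article 1 as well. Article 2, Article 3, and Article 4 in turn depend solely on a provision now struck and likewise fall. The remainder continues in force under Article 6. Only Article 6 remains in effect.

1, 2, 3, 4, 5, 7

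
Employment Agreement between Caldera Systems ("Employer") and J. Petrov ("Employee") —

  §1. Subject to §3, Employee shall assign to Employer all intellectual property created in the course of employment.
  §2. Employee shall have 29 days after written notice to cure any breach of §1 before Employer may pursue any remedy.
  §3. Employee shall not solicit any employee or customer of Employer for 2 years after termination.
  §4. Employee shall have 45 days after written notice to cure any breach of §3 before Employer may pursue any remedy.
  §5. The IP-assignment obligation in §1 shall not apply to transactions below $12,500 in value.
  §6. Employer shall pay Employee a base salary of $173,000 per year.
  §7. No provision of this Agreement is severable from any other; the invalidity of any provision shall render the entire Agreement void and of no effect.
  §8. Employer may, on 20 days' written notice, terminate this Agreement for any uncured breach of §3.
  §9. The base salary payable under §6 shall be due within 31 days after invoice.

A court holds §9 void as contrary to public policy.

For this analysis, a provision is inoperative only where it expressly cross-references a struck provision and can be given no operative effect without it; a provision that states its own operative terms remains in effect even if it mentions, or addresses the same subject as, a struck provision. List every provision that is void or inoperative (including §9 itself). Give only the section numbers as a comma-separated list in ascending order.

§9 is struck. No other provision's operative terms depend on §9. §7 provides that the Agreement is not severable, so the invalidity of any one provision voids the entire Agreement. No provision of the Agreement survives.

1, 2, 3, 4, 5, 6, 7, 8, 9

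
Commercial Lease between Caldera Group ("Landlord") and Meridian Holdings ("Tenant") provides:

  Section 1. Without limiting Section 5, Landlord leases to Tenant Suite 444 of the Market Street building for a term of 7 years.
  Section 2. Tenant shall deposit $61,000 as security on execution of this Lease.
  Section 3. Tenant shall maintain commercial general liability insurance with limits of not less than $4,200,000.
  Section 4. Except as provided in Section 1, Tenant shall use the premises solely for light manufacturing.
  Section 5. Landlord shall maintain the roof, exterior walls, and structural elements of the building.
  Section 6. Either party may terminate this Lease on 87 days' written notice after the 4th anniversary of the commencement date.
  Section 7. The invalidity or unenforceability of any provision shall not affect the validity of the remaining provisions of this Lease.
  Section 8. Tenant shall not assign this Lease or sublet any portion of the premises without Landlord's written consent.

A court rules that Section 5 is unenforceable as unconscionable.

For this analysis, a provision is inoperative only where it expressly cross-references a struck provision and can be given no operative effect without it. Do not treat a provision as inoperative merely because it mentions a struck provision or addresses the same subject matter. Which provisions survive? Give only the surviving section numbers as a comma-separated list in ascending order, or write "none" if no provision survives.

Section 5 is struck. Although Section 1 refers to Section 5, its operative terms do not depend on Section 5, so it remains in effect. No other provision's operative terms depend on Section 5. Section 7 is a severability clause and preserves every provision that can still be given independent effect. The provisions still in force are Section 1, Section 2, Section 3, Section 4, Section 6, Section 7, and Section 8.

1, 2, 3, 4, 6, 7, 8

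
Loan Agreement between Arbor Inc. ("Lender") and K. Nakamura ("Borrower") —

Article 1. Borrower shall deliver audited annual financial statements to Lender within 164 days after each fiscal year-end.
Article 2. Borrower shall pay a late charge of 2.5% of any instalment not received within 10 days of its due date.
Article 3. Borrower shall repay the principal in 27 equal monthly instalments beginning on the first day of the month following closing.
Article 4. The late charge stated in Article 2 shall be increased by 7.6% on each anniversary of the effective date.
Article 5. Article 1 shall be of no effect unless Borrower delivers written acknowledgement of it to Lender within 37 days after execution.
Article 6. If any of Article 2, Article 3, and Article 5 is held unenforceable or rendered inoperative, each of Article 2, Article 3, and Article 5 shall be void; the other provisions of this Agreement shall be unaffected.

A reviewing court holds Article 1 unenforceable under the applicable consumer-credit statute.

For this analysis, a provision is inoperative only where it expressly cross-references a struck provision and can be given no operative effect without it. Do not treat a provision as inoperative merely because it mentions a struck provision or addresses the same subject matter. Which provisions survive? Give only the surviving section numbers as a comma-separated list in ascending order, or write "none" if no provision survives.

6

Article 1 is struck. The only function of Article 5 is the acknowledgement condition for Article 1, so it cannot stand once Article 1 is removed. Article 6 declares Article 2, Article 3, and Article 5 mutually dependent; since one of them has fallen, all of them are of no effect. That brings down Article 2 and Article 3 as well. Article 4 in turn depends solely on a provision now struck and likewise falls. The remainder continues in force under Article 6. Only Article 6 remains in effect.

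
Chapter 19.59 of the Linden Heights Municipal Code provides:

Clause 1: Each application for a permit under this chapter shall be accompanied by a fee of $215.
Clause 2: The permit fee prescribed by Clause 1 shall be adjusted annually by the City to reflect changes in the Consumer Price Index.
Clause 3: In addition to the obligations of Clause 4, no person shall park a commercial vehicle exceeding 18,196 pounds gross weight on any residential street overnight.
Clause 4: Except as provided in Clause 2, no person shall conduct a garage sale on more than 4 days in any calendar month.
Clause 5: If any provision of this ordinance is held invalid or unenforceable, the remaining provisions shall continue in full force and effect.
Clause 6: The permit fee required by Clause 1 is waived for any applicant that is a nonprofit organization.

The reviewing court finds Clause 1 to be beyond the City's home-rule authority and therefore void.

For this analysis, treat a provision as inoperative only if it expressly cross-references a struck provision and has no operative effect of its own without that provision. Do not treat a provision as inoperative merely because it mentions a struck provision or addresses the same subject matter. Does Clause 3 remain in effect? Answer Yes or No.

Clause 1 is struck. Clause 2 does nothing except set the indexation of the permit fee by reference to Clause 1; with Clause 1 gone it has no independent effect and is inoperative. The whole of Clause 6 is the nonprofit waiver of the permit fee, defined by reference to Clause 1, so Clause 6 cannot stand once Clause 1 is removed. Although Clause 4 refers to Clause 2, its operative terms do not depend on Clause 2, so it remains in effect. Clause 5 is a severability clause and preserves every provision that can still be given independent effect. That leaves Clause 3, Clause 4, and Clause 5 in effect. Clause 3 is among the surviving provisions, so the answer is yes.

Yes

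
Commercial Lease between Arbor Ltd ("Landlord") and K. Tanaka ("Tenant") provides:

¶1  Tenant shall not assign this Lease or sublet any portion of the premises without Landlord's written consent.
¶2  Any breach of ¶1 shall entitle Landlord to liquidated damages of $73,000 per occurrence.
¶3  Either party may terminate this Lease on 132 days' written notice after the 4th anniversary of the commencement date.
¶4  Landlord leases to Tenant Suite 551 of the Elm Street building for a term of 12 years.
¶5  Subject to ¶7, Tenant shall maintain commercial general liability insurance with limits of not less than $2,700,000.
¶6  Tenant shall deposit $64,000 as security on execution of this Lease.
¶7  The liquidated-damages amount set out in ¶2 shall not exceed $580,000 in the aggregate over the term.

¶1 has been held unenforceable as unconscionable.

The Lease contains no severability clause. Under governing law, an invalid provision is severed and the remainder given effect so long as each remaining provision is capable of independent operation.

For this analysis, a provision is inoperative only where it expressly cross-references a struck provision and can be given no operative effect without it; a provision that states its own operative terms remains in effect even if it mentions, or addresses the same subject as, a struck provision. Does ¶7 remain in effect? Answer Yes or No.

No

¶1 is struck. ¶2 does nothing except set the liquidated-damages amount by reference to ¶1; with ¶1 gone it has no independent effect and is inoperative. The whole of ¶7 is the aggregate cap on the liquidated-damages amount, defined by reference to ¶2, so ¶7 cannot stand once ¶2 is removed. Although ¶5 refers to ¶7, its operative terms do not depend on ¶7, so it remains in effect. With no severability clause, the stated default rule severs what cannot stand and enforces each remaining provision that can operate on its own. ¶3, ¶4, ¶5, and ¶6 remain in effect. ¶7 is among the inoperative provisions, so the answer is no.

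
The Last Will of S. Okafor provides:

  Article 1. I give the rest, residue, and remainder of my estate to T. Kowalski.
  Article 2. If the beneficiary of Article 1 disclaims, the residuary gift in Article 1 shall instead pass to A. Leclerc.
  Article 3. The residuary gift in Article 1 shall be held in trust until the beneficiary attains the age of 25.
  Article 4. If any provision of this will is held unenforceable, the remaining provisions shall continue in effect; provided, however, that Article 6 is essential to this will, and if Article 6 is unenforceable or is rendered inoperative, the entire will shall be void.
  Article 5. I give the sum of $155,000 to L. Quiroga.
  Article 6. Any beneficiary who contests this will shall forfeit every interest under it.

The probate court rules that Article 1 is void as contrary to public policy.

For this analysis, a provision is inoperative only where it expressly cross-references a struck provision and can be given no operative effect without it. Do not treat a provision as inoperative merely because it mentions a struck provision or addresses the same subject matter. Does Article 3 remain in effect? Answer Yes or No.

No

Article 1 is struck. Article 2 operates only by reference to Article 1, so it falls with Article 1. Article 3 merely fixes the trust for Article 1; with Article 1 gone it has nothing to operate on and falls away. Article 4 makes Article 6 an essential term, but Article 6 is unaffected, so the severability proviso in Article 4 preserves the remaining provisions. That leaves Article 4, Article 5, and Article 6 in effect. Article 3 is among the inoperative provisions, so the answer is no.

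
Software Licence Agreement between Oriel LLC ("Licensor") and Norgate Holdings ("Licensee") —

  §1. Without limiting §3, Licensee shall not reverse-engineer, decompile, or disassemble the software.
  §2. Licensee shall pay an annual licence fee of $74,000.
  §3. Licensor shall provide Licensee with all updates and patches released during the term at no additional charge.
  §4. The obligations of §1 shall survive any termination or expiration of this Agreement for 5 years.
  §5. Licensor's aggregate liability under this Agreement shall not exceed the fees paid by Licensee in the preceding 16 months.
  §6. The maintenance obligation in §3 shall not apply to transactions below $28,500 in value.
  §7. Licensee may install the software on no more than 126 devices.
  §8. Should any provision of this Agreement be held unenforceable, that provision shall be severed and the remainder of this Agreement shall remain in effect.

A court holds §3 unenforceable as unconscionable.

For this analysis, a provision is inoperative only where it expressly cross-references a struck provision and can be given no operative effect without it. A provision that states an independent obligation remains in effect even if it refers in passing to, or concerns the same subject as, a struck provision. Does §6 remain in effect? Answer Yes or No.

No

§3 is struck. §6 operates only by reference to §3, so it falls with §3. Although §1 refers to §3, its operative terms do not depend on §3, so it remains in effect. §8 is a severability clause and preserves every provision that can still be given independent effect. That leaves §1, §2, §4, §5, §7, and §8 in effect. §6 is among the inoperative provisions, so the answer is no.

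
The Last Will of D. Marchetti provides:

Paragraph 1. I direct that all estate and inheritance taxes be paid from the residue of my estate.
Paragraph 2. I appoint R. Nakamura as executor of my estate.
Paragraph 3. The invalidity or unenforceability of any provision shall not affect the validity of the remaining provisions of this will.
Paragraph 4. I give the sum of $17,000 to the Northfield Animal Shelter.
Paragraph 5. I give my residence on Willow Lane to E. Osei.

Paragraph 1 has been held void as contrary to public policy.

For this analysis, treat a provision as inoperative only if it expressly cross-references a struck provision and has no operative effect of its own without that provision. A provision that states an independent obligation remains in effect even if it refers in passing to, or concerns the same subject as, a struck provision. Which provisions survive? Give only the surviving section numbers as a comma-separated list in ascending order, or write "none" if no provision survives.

Paragraph 1 is struck. Nothing else in the will is defined by reference to Paragraph 1. Under the severability clause in Paragraph 3, the remaining provisions continue in force. The provisions still in force are Paragraph 2, Paragraph 3, Paragraph 4, and Paragraph 5.

2, 3, 4, 5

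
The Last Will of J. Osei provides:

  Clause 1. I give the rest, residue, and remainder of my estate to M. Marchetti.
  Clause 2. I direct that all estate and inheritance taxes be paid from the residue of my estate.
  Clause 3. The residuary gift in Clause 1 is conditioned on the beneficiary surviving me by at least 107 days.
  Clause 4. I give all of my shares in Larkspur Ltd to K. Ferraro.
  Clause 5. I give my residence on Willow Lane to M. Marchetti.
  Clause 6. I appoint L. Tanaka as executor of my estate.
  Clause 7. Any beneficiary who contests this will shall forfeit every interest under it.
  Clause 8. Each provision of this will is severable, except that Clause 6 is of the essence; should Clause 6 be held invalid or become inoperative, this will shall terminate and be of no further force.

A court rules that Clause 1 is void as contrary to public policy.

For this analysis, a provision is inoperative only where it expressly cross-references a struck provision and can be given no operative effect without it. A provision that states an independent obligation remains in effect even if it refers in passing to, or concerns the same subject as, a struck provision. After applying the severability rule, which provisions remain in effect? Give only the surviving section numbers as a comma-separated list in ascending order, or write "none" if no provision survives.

Clause 1 is struck. Clause 3 operates only by reference to Clause 1, so it falls with Clause 1. Clause 8 makes Clause 6 an essential term, but Clause 6 is unaffected, so the severability proviso in Clause 8 preserves the remaining provisions. That leaves Clause 2, Clause 4, Clause 5, Clause 6, Clause 7, and Clause 8 in effect.

2, 4, 5, 6, 7, 8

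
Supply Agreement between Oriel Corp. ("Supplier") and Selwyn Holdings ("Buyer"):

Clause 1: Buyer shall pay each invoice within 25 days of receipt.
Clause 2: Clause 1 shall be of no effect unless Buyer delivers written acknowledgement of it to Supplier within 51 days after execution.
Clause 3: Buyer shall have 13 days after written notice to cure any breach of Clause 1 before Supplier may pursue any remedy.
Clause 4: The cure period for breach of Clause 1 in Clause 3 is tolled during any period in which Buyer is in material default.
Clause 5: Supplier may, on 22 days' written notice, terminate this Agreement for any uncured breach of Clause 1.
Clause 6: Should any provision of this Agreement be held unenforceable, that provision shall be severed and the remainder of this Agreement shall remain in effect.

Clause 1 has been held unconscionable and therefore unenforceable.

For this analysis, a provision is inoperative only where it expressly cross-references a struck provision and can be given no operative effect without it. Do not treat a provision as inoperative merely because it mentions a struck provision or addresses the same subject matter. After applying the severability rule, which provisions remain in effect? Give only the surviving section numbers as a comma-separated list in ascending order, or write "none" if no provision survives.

Clause 1 is struck. Clause 2 merely fixes the acknowledgement condition for Clause 1; with Clause 1 gone it has nothing to operate on and falls away. Clause 3 has no operative effect of its own apart from Clause 1 and is therefore inoperative. Clause 5 operates only by reference to Clause 1, so it falls with Clause 1. Clause 4 operates only by reference to Clause 3, so it falls with Clause 3. Clause 6 is a severability clause and preserves every provision that can still be given independent effect. Only Clause 6 remains in effect.

6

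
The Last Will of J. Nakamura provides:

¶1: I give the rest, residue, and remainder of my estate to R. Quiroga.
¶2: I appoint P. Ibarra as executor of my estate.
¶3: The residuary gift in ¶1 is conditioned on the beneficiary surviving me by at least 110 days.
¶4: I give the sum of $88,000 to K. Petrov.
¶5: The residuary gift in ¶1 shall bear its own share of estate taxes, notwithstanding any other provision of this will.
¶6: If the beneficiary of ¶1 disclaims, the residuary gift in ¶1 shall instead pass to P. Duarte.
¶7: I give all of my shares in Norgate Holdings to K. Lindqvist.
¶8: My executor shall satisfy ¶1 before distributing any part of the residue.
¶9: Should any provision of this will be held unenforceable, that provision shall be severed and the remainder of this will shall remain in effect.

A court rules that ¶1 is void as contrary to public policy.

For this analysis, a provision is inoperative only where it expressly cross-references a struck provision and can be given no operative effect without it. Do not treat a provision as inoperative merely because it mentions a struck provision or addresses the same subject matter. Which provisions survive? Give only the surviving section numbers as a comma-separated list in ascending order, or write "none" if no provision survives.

¶1 is struck. The only function of ¶3 is the survivorship condition on ¶1, so it cannot stand once ¶1 is removed. The only function of ¶5 is the tax charge on ¶1, so it cannot stand once ¶1 is removed. The only function of ¶6 is the alternative disposition for ¶1, so it cannot stand once ¶1 is removed. The only function of ¶8 is the priority direction for ¶1, so it cannot stand once ¶1 is removed. ¶9 is a severability clause and preserves every provision that can still be given independent effect. That leaves ¶2, ¶4, ¶7, and ¶9 in effect.

2, 4, 7, 9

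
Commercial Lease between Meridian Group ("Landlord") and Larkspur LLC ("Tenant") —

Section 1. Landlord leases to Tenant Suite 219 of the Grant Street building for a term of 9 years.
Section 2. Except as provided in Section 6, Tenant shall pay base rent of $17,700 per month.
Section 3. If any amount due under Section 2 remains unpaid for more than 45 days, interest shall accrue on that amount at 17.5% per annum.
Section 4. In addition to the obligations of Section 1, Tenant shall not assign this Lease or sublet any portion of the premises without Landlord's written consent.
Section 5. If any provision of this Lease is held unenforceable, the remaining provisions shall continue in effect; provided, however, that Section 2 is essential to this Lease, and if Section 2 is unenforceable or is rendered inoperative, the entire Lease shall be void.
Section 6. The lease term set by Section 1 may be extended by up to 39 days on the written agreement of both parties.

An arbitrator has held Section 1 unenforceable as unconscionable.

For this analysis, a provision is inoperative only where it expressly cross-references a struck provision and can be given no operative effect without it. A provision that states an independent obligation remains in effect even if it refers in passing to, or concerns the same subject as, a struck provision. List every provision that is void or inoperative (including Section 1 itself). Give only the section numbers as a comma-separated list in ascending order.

1, 6

Section 1 is struck. The whole of Section 6 is the extension of the lease term, defined by reference to Section 1, so Section 6 cannot stand once Section 1 is removed. Although Section 4 refers to Section 1, its operative terms do not depend on Section 1, so it remains in effect. Although Section 2 refers to Section 6, its operative terms do not depend on Section 6, so it remains in effect. Section 5 makes Section 2 an essential term, but Section 2 is unaffected, so the severability proviso in Section 5 preserves the remaining provisions. That leaves Section 2, Section 3, Section 4, and Section 5 in effect.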